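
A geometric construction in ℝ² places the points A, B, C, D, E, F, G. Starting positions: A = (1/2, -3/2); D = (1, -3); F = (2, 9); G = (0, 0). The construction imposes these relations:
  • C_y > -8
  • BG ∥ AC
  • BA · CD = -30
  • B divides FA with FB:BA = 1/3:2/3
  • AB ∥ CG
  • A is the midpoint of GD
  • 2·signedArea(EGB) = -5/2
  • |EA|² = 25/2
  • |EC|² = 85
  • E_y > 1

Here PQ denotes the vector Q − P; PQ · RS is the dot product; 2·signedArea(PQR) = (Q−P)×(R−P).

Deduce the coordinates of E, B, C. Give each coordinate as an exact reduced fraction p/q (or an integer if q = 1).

B = (3/2, 11/2)
C = (-1, -7)
E = (1, 2)

1. B_x = 3/2  [B divides FA with FB:BA = 1/3:2/3]
2. B_y = 11/2  [B divides FA with FB:BA = 1/3:2/3]
   → B = (3/2, 11/2)
3. C_x = -1  [AB ∥ CG ∩ BG ∥ AC]
4. C_y = -7  [AB ∥ CG ∩ BG ∥ AC]
   → C = (-1, -7)
5. E_x = 1  [line -11/2·x + 3/2·y + 5/2 = 0 ∩ |EA|² = 25/2]
6. E_y = 2  [line -11/2·x + 3/2·y + 5/2 = 0 ∩ |EA|² = 25/2]
   → E = (1, 2)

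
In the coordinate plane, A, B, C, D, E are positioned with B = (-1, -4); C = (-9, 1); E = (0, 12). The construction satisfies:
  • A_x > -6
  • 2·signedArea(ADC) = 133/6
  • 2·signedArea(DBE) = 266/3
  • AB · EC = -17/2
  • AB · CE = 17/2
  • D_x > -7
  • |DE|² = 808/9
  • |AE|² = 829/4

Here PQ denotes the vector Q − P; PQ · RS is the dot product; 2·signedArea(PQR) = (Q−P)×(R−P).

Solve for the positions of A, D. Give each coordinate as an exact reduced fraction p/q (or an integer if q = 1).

1. A_x = -5  [line 9·x + 11·y + 123/2 = 0 ∩ |AE|² = 829/4]
2. A_y = -3/2  [line 9·x + 11·y + 123/2 = 0 ∩ |AE|² = 829/4]
   → A = (-5, -3/2)
3. D_x = -6  [2·signedArea(DBE) = 266/3 ∩ 2·signedArea(ADC) = 133/6]
4. D_y = 14/3  [2·signedArea(DBE) = 266/3 ∩ 2·signedArea(ADC) = 133/6]
   → D = (-6, 14/3)

A = (-5, -3/2)
D = (-6, 14/3)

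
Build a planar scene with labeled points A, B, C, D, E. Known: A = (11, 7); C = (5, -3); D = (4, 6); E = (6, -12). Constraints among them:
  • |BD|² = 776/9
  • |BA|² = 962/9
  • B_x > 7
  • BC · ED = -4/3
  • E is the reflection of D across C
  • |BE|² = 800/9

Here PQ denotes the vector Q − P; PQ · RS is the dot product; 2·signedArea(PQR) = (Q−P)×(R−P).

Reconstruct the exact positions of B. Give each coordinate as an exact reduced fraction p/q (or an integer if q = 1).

1. B_x = 22/3  [line 2·x + -18·y + -188/3 = 0 ∩ |BD|² = 776/9]
2. B_y = -8/3  [line 2·x + -18·y + -188/3 = 0 ∩ |BD|² = 776/9]
   → B = (22/3, -8/3)

B = (22/3, -8/3)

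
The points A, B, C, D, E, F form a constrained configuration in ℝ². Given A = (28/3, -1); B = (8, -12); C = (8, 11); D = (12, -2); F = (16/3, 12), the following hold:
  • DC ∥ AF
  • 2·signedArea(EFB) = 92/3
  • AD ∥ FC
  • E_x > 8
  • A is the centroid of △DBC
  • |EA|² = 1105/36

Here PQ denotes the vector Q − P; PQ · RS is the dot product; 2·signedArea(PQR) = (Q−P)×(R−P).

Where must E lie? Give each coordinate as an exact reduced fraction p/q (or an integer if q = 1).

E = (26/3, -13/2)

1. E_x = 26/3  [line 24·x + 8/3·y + -572/3 = 0 ∩ |EA|² = 1105/36]
2. E_y = -13/2  [line 24·x + 8/3·y + -572/3 = 0 ∩ |EA|² = 1105/36]
   → E = (26/3, -13/2)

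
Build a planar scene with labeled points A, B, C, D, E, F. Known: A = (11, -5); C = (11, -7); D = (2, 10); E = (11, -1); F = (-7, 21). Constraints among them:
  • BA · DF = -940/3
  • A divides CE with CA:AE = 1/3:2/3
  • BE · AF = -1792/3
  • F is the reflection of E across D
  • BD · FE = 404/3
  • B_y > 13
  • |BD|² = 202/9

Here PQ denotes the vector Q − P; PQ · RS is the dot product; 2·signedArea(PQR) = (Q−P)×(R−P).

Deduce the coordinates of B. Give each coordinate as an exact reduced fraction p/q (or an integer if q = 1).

1. B_x = -1  [BD · FE = 404/3 ∩ BE · AF = -1792/3]
2. B_y = 41/3  [BD · FE = 404/3 ∩ BE · AF = -1792/3]
   → B = (-1, 41/3)

B = (-1, 41/3)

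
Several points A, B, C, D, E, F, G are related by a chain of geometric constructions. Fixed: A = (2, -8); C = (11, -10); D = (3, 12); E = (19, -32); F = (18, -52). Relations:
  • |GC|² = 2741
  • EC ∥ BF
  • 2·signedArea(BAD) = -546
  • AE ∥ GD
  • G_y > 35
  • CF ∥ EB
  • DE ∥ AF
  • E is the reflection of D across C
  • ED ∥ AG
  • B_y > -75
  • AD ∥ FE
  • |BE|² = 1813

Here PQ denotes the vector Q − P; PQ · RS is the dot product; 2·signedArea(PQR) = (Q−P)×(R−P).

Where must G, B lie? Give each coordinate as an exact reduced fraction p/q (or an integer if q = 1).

1. G_x = -14  [AE ∥ GD ∩ ED ∥ AG]
2. G_y = 36  [AE ∥ GD ∩ ED ∥ AG]
   → G = (-14, 36)
3. B_x = 26  [EC ∥ BF ∩ CF ∥ EB]
4. B_y = -74  [EC ∥ BF ∩ CF ∥ EB]
   → B = (26, -74)

B = (26, -74)
G = (-14, 36)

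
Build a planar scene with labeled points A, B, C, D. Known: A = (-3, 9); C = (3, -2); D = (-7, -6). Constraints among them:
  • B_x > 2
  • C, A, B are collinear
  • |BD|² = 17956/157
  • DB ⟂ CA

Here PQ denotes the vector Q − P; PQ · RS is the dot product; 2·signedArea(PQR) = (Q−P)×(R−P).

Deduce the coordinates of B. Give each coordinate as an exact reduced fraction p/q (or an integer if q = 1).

1. B_x = 375/157  [C, A, B are collinear ∩ DB ⟂ CA]
2. B_y = -138/157  [C, A, B are collinear ∩ DB ⟂ CA]
   → B = (375/157, -138/157)

B = (375/157, -138/157)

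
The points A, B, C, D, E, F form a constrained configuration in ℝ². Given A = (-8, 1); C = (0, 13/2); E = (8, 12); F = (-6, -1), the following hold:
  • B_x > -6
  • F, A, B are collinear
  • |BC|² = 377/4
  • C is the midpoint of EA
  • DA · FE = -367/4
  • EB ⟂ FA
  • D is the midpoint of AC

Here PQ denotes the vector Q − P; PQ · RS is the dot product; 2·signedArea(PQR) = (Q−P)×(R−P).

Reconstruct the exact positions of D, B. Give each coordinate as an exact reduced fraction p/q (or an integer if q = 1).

1. D_x = -4  [D is the midpoint of AC]
2. D_y = 15/4  [D is the midpoint of AC]
   → D = (-4, 15/4)
3. B_x = -11/2  [F, A, B are collinear ∩ EB ⟂ FA]
4. B_y = -3/2  [F, A, B are collinear ∩ EB ⟂ FA]
   → B = (-11/2, -3/2)

B = (-11/2, -3/2)
D = (-4, 15/4)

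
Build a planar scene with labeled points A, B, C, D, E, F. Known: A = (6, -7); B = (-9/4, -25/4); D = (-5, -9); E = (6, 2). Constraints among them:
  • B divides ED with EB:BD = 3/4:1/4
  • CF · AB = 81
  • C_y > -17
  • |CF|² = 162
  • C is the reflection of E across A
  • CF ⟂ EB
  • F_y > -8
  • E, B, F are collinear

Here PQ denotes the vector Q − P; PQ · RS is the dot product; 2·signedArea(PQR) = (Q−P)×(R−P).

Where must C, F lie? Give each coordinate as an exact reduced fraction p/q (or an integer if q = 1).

C = (6, -16)
F = (-3, -7)

1. C_x = 6  [C is the reflection of E across A]
2. C_y = -16  [C is the reflection of E across A]
   → C = (6, -16)
3. F_x = -3  [E, B, F are collinear ∩ CF ⟂ EB]
4. F_y = -7  [E, B, F are collinear ∩ CF ⟂ EB]
   → F = (-3, -7)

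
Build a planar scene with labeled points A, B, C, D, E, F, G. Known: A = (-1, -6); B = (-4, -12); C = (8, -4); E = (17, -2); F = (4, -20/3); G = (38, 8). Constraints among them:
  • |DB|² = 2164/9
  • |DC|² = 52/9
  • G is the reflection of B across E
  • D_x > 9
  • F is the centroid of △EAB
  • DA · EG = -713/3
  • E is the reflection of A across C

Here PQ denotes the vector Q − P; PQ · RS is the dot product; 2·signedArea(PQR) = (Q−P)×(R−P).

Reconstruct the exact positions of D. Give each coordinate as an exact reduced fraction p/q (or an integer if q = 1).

D = (10, -16/3)

1. D_x = 10  [line -21·x + -10·y + 470/3 = 0 ∩ |DC|² = 52/9]
2. D_y = -16/3  [line -21·x + -10·y + 470/3 = 0 ∩ |DC|² = 52/9]
   → D = (10, -16/3)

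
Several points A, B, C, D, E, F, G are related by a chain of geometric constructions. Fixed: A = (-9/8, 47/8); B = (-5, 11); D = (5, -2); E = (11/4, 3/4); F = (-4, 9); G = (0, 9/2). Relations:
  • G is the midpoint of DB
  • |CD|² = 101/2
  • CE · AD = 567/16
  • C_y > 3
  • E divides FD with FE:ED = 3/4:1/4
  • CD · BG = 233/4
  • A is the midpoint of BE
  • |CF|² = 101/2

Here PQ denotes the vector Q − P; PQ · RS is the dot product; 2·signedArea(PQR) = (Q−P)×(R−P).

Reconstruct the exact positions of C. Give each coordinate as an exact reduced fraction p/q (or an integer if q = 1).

C = (1/2, 7/2)

1. C_x = 1/2  [CE · AD = 567/16 ∩ CD · BG = 233/4]
2. C_y = 7/2  [CE · AD = 567/16 ∩ CD · BG = 233/4]
   → C = (1/2, 7/2)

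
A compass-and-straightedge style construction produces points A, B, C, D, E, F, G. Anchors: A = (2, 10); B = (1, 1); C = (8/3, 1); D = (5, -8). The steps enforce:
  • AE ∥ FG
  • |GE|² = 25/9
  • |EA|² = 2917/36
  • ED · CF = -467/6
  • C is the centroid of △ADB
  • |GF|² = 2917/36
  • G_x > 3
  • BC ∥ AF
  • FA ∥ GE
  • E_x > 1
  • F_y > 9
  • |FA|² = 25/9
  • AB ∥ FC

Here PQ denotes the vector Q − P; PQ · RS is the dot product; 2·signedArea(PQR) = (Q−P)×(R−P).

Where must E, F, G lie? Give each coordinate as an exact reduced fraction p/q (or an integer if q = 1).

E = (11/6, 1)
F = (11/3, 10)
G = (7/2, 1)

1. F_x = 11/3  [AB ∥ FC ∩ BC ∥ AF]
2. F_y = 10  [AB ∥ FC ∩ BC ∥ AF]
   → F = (11/3, 10)
3. E_x = 11/6  [line -1·x + -9·y + 65/6 = 0 ∩ |EA|² = 2917/36]
4. E_y = 1  [line -1·x + -9·y + 65/6 = 0 ∩ |EA|² = 2917/36]
   → E = (11/6, 1)
5. G_x = 7/2  [FA ∥ GE ∩ AE ∥ FG]
6. G_y = 1  [FA ∥ GE ∩ AE ∥ FG]
   → G = (7/2, 1)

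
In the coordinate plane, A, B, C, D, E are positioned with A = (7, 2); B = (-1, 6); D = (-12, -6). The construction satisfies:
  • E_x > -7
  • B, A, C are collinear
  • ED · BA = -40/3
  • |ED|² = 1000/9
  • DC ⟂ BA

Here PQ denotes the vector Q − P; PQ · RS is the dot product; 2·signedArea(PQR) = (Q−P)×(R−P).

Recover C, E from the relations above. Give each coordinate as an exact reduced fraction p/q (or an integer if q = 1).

1. C_x = -5  [B, A, C are collinear ∩ DC ⟂ BA]
2. C_y = 8  [B, A, C are collinear ∩ DC ⟂ BA]
   → C = (-5, 8)
3. E_x = -6  [line -8·x + 4·y + -176/3 = 0 ∩ |ED|² = 1000/9]
4. E_y = 8/3  [line -8·x + 4·y + -176/3 = 0 ∩ |ED|² = 1000/9]
   → E = (-6, 8/3)

C = (-5, 8)
E = (-6, 8/3)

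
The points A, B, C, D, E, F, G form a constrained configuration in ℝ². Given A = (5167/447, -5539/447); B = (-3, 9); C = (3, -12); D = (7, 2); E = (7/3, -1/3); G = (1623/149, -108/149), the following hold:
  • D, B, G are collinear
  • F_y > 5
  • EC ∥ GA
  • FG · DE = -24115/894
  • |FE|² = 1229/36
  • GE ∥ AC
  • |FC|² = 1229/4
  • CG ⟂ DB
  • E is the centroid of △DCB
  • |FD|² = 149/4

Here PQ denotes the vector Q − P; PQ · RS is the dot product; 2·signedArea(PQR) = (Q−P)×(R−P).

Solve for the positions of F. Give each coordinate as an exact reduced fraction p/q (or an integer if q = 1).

F = (2, 11/2)

1. F_x = 2  [line 14/3·x + 7/3·y + -133/6 = 0 ∩ |FE|² = 1229/36]
2. F_y = 11/2  [line 14/3·x + 7/3·y + -133/6 = 0 ∩ |FE|² = 1229/36]
   → F = (2, 11/2)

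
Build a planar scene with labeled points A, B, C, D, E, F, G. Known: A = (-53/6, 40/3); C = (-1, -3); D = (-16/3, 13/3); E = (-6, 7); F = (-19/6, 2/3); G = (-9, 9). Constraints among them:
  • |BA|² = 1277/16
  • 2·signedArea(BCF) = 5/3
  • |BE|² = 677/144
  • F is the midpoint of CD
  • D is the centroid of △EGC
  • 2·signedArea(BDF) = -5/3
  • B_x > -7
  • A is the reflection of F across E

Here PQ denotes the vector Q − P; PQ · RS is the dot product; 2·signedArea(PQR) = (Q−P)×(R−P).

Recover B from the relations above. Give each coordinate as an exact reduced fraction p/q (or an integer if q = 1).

B = (-73/12, 29/6)

1. B_x = -73/12  [line 11/3·x + 13/6·y + 71/6 = 0 ∩ |BA|² = 1277/16]
2. B_y = 29/6  [line 11/3·x + 13/6·y + 71/6 = 0 ∩ |BA|² = 1277/16]
   → B = (-73/12, 29/6)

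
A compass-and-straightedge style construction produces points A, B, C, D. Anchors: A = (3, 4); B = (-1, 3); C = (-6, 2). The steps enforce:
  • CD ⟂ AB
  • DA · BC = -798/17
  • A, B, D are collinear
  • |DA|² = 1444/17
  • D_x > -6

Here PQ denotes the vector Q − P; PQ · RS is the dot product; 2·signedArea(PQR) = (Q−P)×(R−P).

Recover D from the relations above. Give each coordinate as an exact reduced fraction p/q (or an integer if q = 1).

1. D_x = -101/17  [A, B, D are collinear ∩ CD ⟂ AB]
2. D_y = 30/17  [A, B, D are collinear ∩ CD ⟂ AB]
   → D = (-101/17, 30/17)

D = (-101/17, 30/17)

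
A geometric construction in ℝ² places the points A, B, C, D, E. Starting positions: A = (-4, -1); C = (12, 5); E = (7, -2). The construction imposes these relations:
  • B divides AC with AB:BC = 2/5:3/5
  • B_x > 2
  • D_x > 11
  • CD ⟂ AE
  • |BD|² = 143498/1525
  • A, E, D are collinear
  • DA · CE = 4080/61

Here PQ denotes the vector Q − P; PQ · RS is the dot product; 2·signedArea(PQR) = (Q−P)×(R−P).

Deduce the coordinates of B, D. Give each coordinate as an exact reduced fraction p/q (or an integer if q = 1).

B = (12/5, 7/5)
D = (691/61, -146/61)

1. B_x = 12/5  [B divides AC with AB:BC = 2/5:3/5]
2. B_y = 7/5  [B divides AC with AB:BC = 2/5:3/5]
   → B = (12/5, 7/5)
3. D_x = 691/61  [A, E, D are collinear ∩ CD ⟂ AE]
4. D_y = -146/61  [A, E, D are collinear ∩ CD ⟂ AE]
   → D = (691/61, -146/61)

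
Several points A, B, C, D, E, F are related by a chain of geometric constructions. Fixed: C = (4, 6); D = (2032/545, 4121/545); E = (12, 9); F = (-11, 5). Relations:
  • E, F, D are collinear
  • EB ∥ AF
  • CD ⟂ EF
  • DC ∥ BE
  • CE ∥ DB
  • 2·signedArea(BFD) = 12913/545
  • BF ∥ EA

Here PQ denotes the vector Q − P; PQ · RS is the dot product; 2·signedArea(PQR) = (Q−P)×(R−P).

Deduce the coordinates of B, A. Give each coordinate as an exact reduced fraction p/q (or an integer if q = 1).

A = (-5847/545, 1874/545)
B = (6392/545, 5756/545)

1. B_x = 6392/545  [DC ∥ BE ∩ CE ∥ DB]
2. B_y = 5756/545  [DC ∥ BE ∩ CE ∥ DB]
   → B = (6392/545, 5756/545)
3. A_x = -5847/545  [EB ∥ AF ∩ BF ∥ EA]
4. A_y = 1874/545  [EB ∥ AF ∩ BF ∥ EA]
   → A = (-5847/545, 1874/545)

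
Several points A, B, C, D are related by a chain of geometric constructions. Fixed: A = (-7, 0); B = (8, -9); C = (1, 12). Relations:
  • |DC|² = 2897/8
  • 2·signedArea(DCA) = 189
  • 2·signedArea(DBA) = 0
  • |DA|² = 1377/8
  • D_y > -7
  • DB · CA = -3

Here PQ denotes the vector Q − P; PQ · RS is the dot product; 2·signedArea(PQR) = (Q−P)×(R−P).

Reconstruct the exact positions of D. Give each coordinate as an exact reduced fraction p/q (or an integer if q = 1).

D = (17/4, -27/4)

1. D_x = 17/4  [2·signedArea(DBA) = 0 ∩ 2·signedArea(DCA) = 189]
2. D_y = -27/4  [2·signedArea(DBA) = 0 ∩ 2·signedArea(DCA) = 189]
   → D = (17/4, -27/4)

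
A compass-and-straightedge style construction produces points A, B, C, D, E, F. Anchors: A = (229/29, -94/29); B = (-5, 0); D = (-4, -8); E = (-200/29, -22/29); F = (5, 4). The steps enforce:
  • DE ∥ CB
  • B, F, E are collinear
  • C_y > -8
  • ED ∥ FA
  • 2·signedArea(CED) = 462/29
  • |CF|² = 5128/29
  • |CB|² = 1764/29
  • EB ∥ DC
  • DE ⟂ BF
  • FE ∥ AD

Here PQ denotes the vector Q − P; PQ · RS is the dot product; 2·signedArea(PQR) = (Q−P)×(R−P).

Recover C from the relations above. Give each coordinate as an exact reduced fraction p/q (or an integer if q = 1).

1. C_x = -61/29  [DE ∥ CB ∩ EB ∥ DC]
2. C_y = -210/29  [DE ∥ CB ∩ EB ∥ DC]
   → C = (-61/29, -210/29)

C = (-61/29, -210/29)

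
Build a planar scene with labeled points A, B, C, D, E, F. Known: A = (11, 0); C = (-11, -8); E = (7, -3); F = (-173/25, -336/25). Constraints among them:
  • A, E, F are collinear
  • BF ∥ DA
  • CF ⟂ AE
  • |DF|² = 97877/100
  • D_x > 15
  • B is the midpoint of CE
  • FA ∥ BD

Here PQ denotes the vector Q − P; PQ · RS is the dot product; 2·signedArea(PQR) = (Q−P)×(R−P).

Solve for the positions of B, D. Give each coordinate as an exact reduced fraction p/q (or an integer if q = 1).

B = (-2, -11/2)
D = (398/25, 397/50)

1. B_x = -2  [B is the midpoint of CE]
2. B_y = -11/2  [B is the midpoint of CE]
   → B = (-2, -11/2)
3. D_x = 398/25  [BF ∥ DA ∩ FA ∥ BD]
4. D_y = 397/50  [BF ∥ DA ∩ FA ∥ BD]
   → D = (398/25, 397/50)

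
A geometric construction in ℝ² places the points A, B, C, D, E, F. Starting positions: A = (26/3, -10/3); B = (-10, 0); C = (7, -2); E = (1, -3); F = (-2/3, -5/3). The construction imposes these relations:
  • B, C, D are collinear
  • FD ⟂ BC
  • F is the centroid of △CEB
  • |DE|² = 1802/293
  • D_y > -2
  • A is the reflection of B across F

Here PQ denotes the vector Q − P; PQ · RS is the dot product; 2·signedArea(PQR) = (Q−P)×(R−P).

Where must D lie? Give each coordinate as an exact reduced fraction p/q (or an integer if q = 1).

D = (-176/293, -324/293)

1. D_x = -176/293  [B, C, D are collinear ∩ FD ⟂ BC]
2. D_y = -324/293  [B, C, D are collinear ∩ FD ⟂ BC]
   → D = (-176/293, -324/293)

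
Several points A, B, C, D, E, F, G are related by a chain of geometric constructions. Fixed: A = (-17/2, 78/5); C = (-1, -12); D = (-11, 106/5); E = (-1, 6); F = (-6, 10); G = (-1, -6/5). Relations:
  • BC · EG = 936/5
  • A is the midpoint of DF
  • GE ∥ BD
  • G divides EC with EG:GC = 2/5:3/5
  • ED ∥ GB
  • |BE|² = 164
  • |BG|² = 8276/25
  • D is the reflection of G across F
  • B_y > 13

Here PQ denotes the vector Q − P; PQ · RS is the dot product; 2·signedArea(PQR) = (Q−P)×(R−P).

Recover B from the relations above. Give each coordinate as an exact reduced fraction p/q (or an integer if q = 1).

B = (-11, 14)

1. B_x = -11  [GE ∥ BD ∩ ED ∥ GB]
2. B_y = 14  [GE ∥ BD ∩ ED ∥ GB]
   → B = (-11, 14)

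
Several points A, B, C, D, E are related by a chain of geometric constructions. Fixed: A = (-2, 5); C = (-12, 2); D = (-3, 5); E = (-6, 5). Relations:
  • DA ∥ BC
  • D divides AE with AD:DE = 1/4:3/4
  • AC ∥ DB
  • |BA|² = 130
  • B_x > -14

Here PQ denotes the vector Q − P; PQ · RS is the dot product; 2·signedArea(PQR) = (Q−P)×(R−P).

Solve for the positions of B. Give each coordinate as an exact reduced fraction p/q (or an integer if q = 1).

B = (-13, 2)

1. B_x = -13  [DA ∥ BC ∩ AC ∥ DB]
2. B_y = 2  [DA ∥ BC ∩ AC ∥ DB]
   → B = (-13, 2)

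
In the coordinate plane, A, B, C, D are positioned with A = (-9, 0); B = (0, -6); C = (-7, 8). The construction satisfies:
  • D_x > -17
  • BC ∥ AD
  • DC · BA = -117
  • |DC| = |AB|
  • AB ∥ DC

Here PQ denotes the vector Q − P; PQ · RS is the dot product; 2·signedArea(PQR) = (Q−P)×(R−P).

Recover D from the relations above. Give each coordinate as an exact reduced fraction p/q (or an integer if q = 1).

D = (-16, 14)

1. D_x = -16  [AB ∥ DC ∩ BC ∥ AD]
2. D_y = 14  [AB ∥ DC ∩ BC ∥ AD]
   → D = (-16, 14)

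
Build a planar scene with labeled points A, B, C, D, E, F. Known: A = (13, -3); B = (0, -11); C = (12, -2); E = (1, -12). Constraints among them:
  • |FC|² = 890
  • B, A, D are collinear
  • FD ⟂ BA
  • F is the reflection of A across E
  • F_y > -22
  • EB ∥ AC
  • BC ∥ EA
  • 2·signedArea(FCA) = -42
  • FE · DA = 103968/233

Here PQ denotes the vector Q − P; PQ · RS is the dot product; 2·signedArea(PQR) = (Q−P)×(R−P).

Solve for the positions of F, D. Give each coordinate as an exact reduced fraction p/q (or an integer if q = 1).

1. F_x = -11  [F is the reflection of A across E]
2. F_y = -21  [F is the reflection of A across E]
   → F = (-11, -21)
3. D_x = -2899/233  [B, A, D are collinear ∩ FD ⟂ BA]
4. D_y = -4347/233  [B, A, D are collinear ∩ FD ⟂ BA]
   → D = (-2899/233, -4347/233)

D = (-2899/233, -4347/233)
F = (-11, -21)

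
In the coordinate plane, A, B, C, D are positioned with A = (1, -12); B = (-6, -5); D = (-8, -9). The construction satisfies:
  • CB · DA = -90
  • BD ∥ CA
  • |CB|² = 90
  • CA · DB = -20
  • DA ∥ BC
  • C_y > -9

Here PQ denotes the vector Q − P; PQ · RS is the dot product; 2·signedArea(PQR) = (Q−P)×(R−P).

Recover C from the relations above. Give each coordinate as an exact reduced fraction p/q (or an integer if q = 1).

1. C_x = 3  [BD ∥ CA ∩ DA ∥ BC]
2. C_y = -8  [BD ∥ CA ∩ DA ∥ BC]
   → C = (3, -8)

C = (3, -8)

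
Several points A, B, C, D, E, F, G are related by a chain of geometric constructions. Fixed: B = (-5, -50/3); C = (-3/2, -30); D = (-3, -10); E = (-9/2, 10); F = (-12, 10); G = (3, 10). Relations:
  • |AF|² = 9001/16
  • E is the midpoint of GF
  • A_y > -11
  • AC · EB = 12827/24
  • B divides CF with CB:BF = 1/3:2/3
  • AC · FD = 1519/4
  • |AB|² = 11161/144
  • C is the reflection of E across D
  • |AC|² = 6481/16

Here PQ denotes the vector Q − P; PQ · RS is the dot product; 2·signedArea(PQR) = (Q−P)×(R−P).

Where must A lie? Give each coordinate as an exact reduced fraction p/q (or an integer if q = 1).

A = (3/4, -10)

1. A_x = 3/4  [AC · FD = 1519/4 ∩ AC · EB = 12827/24]
2. A_y = -10  [AC · FD = 1519/4 ∩ AC · EB = 12827/24]
   → A = (3/4, -10)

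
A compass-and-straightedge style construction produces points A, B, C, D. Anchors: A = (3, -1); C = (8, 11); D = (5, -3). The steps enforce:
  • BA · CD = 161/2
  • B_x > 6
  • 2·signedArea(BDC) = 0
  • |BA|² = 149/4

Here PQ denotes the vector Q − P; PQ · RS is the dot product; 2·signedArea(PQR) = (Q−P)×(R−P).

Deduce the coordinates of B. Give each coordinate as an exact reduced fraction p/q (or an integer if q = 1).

B = (13/2, 4)

1. B_x = 13/2  [2·signedArea(BDC) = 0 ∩ BA · CD = 161/2]
2. B_y = 4  [2·signedArea(BDC) = 0 ∩ BA · CD = 161/2]
   → B = (13/2, 4)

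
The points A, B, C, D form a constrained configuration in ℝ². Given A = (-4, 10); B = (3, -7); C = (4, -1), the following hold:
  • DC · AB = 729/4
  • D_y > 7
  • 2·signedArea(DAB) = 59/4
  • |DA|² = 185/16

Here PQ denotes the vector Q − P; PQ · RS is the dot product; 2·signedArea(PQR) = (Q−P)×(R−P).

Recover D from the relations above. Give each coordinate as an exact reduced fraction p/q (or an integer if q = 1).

D = (-2, 29/4)

1. D_x = -2  [2·signedArea(DAB) = 59/4 ∩ DC · AB = 729/4]
2. D_y = 29/4  [2·signedArea(DAB) = 59/4 ∩ DC · AB = 729/4]
   → D = (-2, 29/4)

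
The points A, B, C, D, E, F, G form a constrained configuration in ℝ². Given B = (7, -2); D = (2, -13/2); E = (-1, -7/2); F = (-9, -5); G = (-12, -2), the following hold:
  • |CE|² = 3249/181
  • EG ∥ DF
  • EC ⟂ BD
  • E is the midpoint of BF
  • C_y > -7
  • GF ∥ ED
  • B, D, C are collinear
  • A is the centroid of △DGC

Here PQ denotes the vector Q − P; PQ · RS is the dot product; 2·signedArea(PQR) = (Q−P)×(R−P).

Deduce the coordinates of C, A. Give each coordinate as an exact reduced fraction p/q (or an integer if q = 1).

1. C_x = 332/181  [B, D, C are collinear ∩ EC ⟂ BD]
2. C_y = -2407/362  [B, D, C are collinear ∩ EC ⟂ BD]
   → C = (332/181, -2407/362)
3. A_x = -1478/543  [A is the centroid of △DGC]
4. A_y = -914/181  [A is the centroid of △DGC]
   → A = (-1478/543, -914/181)

A = (-1478/543, -914/181)
C = (332/181, -2407/362)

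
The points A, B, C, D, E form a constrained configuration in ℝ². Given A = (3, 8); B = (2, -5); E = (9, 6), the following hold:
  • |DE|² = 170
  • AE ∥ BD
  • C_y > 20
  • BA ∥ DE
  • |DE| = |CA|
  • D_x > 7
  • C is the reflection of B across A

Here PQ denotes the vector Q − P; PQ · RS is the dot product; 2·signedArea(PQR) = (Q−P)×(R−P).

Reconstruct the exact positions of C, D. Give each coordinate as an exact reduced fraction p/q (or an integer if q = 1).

C = (4, 21)
D = (8, -7)

1. C_x = 4  [C is the reflection of B across A]
2. C_y = 21  [C is the reflection of B across A]
   → C = (4, 21)
3. D_x = 8  [BA ∥ DE ∩ AE ∥ BD]
4. D_y = -7  [BA ∥ DE ∩ AE ∥ BD]
   → D = (8, -7)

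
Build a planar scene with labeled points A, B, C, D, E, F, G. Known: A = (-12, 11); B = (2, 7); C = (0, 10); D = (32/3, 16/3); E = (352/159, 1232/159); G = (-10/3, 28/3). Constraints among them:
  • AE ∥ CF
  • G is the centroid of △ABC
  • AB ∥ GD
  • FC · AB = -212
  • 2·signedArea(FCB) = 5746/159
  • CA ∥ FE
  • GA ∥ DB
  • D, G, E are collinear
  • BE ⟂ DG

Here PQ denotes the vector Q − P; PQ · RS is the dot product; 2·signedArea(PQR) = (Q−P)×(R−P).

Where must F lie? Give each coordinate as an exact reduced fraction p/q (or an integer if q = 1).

1. F_x = 2260/159  [CA ∥ FE ∩ AE ∥ CF]
2. F_y = 1073/159  [CA ∥ FE ∩ AE ∥ CF]
   → F = (2260/159, 1073/159)

F = (2260/159, 1073/159)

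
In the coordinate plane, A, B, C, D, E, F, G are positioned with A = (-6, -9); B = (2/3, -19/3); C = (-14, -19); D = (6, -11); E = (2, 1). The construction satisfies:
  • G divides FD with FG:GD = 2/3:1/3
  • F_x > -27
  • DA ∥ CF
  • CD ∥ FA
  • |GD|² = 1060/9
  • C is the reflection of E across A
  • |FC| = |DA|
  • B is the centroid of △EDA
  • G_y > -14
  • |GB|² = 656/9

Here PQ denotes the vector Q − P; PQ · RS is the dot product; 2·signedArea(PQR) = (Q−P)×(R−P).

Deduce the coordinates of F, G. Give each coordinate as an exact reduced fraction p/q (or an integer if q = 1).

1. F_x = -26  [CD ∥ FA ∩ DA ∥ CF]
2. F_y = -17  [CD ∥ FA ∩ DA ∥ CF]
   → F = (-26, -17)
3. G_x = -14/3  [G divides FD with FG:GD = 2/3:1/3]
4. G_y = -13  [G divides FD with FG:GD = 2/3:1/3]
   → G = (-14/3, -13)

F = (-26, -17)
G = (-14/3, -13)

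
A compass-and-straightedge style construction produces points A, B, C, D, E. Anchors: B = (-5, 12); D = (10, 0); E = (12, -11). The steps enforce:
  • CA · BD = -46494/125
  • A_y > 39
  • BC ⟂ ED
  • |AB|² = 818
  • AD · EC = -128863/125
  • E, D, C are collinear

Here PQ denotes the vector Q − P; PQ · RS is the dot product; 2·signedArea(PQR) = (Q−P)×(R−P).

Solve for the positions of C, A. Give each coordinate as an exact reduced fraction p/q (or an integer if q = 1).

1. C_x = 926/125  [E, D, C are collinear ∩ BC ⟂ ED]
2. C_y = 1782/125  [E, D, C are collinear ∩ BC ⟂ ED]
   → C = (926/125, 1782/125)
3. A_x = 352/125  [AD · EC = -128863/125 ∩ CA · BD = -46494/125]
4. A_y = 4939/125  [AD · EC = -128863/125 ∩ CA · BD = -46494/125]
   → A = (352/125, 4939/125)

A = (352/125, 4939/125)
C = (926/125, 1782/125)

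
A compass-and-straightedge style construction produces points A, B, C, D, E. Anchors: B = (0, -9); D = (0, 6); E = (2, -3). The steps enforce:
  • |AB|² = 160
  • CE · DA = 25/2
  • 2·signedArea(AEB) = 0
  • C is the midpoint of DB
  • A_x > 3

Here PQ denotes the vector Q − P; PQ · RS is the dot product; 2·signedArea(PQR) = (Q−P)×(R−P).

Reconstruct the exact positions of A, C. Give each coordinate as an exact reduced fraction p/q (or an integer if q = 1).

1. A_x = 4  [line 6·x + -2·y + -18 = 0 ∩ |AB|² = 160]
2. A_y = 3  [line 6·x + -2·y + -18 = 0 ∩ |AB|² = 160]
   → A = (4, 3)
3. C_x = 0  [C is the midpoint of DB]
4. C_y = -3/2  [C is the midpoint of DB]
   → C = (0, -3/2)

A = (4, 3)
C = (0, -3/2)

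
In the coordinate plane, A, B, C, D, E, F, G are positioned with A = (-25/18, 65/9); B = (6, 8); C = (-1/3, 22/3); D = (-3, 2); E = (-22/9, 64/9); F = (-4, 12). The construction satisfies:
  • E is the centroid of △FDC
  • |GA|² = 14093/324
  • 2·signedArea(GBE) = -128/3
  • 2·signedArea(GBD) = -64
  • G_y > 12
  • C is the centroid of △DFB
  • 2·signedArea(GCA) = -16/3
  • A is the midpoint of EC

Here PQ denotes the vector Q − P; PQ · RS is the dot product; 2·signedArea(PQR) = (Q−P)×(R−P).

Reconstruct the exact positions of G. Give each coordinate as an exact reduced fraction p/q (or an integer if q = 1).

1. G_x = 7/3  [2·signedArea(GBD) = -64 ∩ 2·signedArea(GBE) = -128/3]
2. G_y = 38/3  [2·signedArea(GBD) = -64 ∩ 2·signedArea(GBE) = -128/3]
   → G = (7/3, 38/3)

G = (7/3, 38/3)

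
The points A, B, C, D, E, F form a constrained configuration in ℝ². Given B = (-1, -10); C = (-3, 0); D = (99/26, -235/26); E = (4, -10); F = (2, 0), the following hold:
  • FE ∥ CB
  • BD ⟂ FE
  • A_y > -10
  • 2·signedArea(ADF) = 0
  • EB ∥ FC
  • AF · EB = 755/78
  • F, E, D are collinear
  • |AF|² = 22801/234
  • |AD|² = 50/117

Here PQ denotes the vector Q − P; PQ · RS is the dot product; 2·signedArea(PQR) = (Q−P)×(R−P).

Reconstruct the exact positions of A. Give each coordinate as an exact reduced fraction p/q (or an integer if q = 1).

A = (307/78, -755/78)

1. A_x = 307/78  [2·signedArea(ADF) = 0 ∩ AF · EB = 755/78]
2. A_y = -755/78  [2·signedArea(ADF) = 0 ∩ AF · EB = 755/78]
   → A = (307/78, -755/78)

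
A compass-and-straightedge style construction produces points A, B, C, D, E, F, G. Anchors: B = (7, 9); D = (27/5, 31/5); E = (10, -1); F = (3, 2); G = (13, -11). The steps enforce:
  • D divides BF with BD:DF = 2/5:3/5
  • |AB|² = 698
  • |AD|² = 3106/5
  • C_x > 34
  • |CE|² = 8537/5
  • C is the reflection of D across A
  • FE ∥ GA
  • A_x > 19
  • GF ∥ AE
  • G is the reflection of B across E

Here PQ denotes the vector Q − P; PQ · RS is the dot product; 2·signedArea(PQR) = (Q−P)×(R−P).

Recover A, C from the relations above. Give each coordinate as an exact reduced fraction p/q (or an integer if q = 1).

A = (20, -14)
C = (173/5, -171/5)

1. A_x = 20  [GF ∥ AE ∩ FE ∥ GA]
2. A_y = -14  [GF ∥ AE ∩ FE ∥ GA]
   → A = (20, -14)
3. C_x = 173/5  [C is the reflection of D across A]
4. C_y = -171/5  [C is the reflection of D across A]
   → C = (173/5, -171/5)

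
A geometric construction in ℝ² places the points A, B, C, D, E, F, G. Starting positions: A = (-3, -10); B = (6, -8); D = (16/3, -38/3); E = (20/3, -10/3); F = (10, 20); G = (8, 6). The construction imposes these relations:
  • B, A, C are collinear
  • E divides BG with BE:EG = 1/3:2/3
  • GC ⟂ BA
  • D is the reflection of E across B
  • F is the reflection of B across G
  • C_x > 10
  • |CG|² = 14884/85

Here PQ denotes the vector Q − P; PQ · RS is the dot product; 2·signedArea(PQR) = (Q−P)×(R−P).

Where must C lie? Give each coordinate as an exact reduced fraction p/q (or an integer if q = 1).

1. C_x = 924/85  [B, A, C are collinear ∩ GC ⟂ BA]
2. C_y = -588/85  [B, A, C are collinear ∩ GC ⟂ BA]
   → C = (924/85, -588/85)

C = (924/85, -588/85)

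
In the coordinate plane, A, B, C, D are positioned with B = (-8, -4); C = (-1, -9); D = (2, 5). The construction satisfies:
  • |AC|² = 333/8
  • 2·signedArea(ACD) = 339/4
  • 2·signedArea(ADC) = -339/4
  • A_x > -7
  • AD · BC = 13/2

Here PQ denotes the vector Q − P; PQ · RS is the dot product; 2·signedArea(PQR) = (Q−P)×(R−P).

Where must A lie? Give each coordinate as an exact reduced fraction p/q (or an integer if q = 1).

A = (-25/4, -21/4)

1. A_x = -25/4  [2·signedArea(ACD) = 339/4 ∩ AD · BC = 13/2]
2. A_y = -21/4  [2·signedArea(ACD) = 339/4 ∩ AD · BC = 13/2]
   → A = (-25/4, -21/4)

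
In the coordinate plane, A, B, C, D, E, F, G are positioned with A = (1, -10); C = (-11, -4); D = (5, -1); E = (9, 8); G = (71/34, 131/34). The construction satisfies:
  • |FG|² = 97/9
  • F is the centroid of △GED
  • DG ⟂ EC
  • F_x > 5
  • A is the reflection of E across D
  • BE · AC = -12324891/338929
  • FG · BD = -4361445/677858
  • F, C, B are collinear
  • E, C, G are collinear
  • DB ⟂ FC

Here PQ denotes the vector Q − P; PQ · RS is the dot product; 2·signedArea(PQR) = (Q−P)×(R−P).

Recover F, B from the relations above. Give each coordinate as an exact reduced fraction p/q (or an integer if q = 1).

1. F_x = 547/102  [F is the centroid of △GED]
2. F_y = 123/34  [F is the centroid of △GED]
   → F = (547/102, 123/34)
3. B_x = 2235445/677858  [F, C, B are collinear ∩ DB ⟂ FC]
4. B_y = 1800607/677858  [F, C, B are collinear ∩ DB ⟂ FC]
   → B = (2235445/677858, 1800607/677858)

B = (2235445/677858, 1800607/677858)
F = (547/102, 123/34)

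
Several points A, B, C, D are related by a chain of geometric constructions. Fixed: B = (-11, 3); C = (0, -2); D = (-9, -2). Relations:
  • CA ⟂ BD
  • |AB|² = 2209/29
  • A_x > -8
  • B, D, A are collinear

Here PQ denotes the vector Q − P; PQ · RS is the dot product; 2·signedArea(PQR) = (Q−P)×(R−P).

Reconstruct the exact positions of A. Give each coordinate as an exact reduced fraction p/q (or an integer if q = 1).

1. A_x = -225/29  [B, D, A are collinear ∩ CA ⟂ BD]
2. A_y = -148/29  [B, D, A are collinear ∩ CA ⟂ BD]
   → A = (-225/29, -148/29)

A = (-225/29, -148/29)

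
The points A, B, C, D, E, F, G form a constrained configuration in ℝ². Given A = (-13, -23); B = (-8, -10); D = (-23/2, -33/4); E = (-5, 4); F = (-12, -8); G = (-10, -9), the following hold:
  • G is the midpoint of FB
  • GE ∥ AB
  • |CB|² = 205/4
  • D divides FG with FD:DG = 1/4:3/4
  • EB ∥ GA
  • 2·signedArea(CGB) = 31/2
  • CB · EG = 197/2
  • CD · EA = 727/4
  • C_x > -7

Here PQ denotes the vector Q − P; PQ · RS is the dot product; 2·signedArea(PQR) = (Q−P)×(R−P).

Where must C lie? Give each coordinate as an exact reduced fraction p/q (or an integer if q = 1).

1. C_x = -13/2  [CB · EG = 197/2 ∩ CD · EA = 727/4]
2. C_y = -3  [CB · EG = 197/2 ∩ CD · EA = 727/4]
   → C = (-13/2, -3)

C = (-13/2, -3)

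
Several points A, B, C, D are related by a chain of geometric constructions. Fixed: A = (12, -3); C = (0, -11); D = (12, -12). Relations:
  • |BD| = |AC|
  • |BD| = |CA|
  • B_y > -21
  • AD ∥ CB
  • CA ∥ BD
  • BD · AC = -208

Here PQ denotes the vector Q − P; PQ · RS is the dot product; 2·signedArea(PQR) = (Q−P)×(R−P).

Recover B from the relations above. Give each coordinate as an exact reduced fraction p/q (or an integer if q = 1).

1. B_x = 0  [CA ∥ BD ∩ AD ∥ CB]
2. B_y = -20  [CA ∥ BD ∩ AD ∥ CB]
   → B = (0, -20)

B = (0, -20)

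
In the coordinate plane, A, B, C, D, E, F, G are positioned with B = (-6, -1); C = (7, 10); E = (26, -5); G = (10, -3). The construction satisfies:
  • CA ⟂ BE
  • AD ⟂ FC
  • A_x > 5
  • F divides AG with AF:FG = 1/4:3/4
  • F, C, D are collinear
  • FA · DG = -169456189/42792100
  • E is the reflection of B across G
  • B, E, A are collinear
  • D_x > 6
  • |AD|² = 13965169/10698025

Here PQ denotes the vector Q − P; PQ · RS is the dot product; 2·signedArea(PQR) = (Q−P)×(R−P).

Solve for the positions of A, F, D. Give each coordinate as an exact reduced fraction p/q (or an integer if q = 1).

1. A_x = 354/65  [B, E, A are collinear ∩ CA ⟂ BE]
2. A_y = -158/65  [B, E, A are collinear ∩ CA ⟂ BE]
   → A = (354/65, -158/65)
3. F_x = 428/65  [F divides AG with AF:FG = 1/4:3/4]
4. F_y = -669/260  [F divides AG with AF:FG = 1/4:3/4]
   → F = (428/65, -669/260)
5. D_x = 70479343/10698025  [F, C, D are collinear ∩ AD ⟂ FC]
6. D_y = -26408026/10698025  [F, C, D are collinear ∩ AD ⟂ FC]
   → D = (70479343/10698025, -26408026/10698025)

A = (354/65, -158/65)
D = (70479343/10698025, -26408026/10698025)
F = (428/65, -669/260)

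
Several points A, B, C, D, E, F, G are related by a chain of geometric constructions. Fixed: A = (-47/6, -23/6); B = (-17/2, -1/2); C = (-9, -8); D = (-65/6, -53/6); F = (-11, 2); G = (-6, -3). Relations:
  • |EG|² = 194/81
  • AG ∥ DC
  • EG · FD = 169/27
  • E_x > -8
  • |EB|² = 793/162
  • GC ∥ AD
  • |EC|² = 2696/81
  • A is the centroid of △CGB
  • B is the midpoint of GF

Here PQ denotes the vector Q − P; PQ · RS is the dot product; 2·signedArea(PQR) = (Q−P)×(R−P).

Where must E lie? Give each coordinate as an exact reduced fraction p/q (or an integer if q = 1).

1. E_x = -67/9  [line -1/6·x + 65/6·y + 1363/54 = 0 ∩ |EB|² = 793/162]
2. E_y = -22/9  [line -1/6·x + 65/6·y + 1363/54 = 0 ∩ |EB|² = 793/162]
   → E = (-67/9, -22/9)

E = (-67/9, -22/9)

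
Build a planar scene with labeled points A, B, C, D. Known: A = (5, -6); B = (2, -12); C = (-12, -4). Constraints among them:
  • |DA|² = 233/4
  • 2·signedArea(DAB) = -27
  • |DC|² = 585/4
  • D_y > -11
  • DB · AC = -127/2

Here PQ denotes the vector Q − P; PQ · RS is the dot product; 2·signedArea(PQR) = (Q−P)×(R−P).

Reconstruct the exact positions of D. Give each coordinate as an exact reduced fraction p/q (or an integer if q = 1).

D = (-3/2, -10)

1. D_x = -3/2  [DB · AC = -127/2 ∩ 2·signedArea(DAB) = -27]
2. D_y = -10  [DB · AC = -127/2 ∩ 2·signedArea(DAB) = -27]
   → D = (-3/2, -10)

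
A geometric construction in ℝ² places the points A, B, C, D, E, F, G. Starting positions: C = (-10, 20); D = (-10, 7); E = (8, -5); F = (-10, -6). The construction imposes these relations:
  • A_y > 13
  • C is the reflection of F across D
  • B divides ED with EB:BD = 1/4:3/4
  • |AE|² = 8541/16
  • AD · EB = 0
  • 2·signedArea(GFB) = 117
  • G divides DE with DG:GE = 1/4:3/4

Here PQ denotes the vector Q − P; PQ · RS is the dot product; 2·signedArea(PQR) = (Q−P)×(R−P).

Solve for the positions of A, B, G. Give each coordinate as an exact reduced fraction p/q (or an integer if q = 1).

A = (-11/2, 55/4)
B = (7/2, -2)
G = (-11/2, 4)

1. B_x = 7/2  [B divides ED with EB:BD = 1/4:3/4]
2. B_y = -2  [B divides ED with EB:BD = 1/4:3/4]
   → B = (7/2, -2)
3. G_x = -11/2  [G divides DE with DG:GE = 1/4:3/4]
4. G_y = 4  [G divides DE with DG:GE = 1/4:3/4]
   → G = (-11/2, 4)
5. A_x = -11/2  [line 9/2·x + -3·y + 66 = 0 ∩ |AE|² = 8541/16]
6. A_y = 55/4  [line 9/2·x + -3·y + 66 = 0 ∩ |AE|² = 8541/16]
   → A = (-11/2, 55/4)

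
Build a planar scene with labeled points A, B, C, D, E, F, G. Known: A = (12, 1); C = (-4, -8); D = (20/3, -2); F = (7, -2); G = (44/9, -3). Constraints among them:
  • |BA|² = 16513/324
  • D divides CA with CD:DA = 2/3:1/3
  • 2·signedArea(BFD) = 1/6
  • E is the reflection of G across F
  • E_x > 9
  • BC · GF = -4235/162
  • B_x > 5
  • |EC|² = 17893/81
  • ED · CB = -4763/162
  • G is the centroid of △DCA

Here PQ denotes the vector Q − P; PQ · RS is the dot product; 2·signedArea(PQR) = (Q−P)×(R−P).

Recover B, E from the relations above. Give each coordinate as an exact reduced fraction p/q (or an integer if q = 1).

B = (52/9, -5/2)
E = (82/9, -1)

1. B_x = 52/9  [2·signedArea(BFD) = 1/6 ∩ BC · GF = -4235/162]
2. B_y = -5/2  [2·signedArea(BFD) = 1/6 ∩ BC · GF = -4235/162]
   → B = (52/9, -5/2)
3. E_x = 82/9  [E is the reflection of G across F]
4. E_y = -1  [E is the reflection of G across F]
   → E = (82/9, -1)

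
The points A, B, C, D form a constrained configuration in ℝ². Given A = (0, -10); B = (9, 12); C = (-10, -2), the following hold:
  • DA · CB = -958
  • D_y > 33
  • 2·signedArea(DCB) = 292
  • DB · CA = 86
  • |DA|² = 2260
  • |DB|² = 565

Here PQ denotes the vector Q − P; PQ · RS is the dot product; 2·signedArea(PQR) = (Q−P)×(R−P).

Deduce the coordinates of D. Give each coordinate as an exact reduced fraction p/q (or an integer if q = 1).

1. D_x = 18  [2·signedArea(DCB) = 292 ∩ DA · CB = -958]
2. D_y = 34  [2·signedArea(DCB) = 292 ∩ DA · CB = -958]
   → D = (18, 34)

D = (18, 34)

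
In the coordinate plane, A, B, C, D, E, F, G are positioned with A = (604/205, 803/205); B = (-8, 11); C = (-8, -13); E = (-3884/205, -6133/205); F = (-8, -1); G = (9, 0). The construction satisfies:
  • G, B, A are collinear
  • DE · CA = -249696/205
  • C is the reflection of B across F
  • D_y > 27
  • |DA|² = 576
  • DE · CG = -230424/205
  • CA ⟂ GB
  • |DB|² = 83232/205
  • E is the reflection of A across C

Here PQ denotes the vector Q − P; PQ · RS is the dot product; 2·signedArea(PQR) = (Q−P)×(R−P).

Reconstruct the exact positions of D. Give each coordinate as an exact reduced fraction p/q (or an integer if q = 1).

1. D_x = 604/205  [DE · CA = -249696/205 ∩ DE · CG = -230424/205]
2. D_y = 5723/205  [DE · CA = -249696/205 ∩ DE · CG = -230424/205]
   → D = (604/205, 5723/205)

D = (604/205, 5723/205)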